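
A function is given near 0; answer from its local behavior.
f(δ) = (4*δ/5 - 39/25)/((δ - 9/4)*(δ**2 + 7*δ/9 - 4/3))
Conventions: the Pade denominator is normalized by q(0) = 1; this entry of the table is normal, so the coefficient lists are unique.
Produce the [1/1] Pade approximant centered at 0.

Taylor coefficients needed (expand at 0): a_0 = -13/25, a_1 = -241/900, a_2 = -3437/6480.
Write the denominator as Q(δ) = 1 + q1*δ. Requiring Q*f - P = O(δ^3) with deg P <= 1 kills the coefficients of δ^2..δ^2 in Q*f:
  δ^2: a_2 + q1*a_1 = 0, i.e. -3437/6480 + (-241/900)*q1 = 0.
Solving this linear system: q1 = -17185/8676.
The numerator is Q*f truncated at degree 1: P0 = a_0 = -13/25; P1 = a_1 + q1*a_0 = 13777/18075.

The Pade approximant has numerator coefficients [-13/25, 13777/18075]; denominator coefficients [1, -17185/8676].


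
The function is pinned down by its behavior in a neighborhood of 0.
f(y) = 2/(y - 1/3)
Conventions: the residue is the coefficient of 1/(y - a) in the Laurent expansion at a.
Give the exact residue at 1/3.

The residue is 2.

At the order-1 pole 1/3 set g(y) = (y - (1/3))*f(y) = 2.
Simple pole: residue = g(a) at a = 1/3, which is 2.


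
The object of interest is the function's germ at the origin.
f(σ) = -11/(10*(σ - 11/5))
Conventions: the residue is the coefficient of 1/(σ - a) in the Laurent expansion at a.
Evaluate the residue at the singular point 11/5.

The residue is -11/10.

At the order-1 pole 11/5 set g(σ) = (σ - (11/5))*f(σ) = -11/10.
Simple pole: residue = g(a) at a = 11/5, which is -11/10.


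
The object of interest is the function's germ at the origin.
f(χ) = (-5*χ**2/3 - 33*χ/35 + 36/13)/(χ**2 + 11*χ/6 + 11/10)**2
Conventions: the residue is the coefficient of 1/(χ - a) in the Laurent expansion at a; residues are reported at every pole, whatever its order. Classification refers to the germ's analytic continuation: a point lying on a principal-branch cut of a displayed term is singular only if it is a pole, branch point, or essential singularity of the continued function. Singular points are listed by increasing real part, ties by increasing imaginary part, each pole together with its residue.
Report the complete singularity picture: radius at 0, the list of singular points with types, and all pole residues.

Denominator factor (χ**2 + 11*χ/6 + 11/10)^2: discriminant -187/180, complex-conjugate roots (-11/12) + ((1/60)*sqrt(935))*i and (-11/12) - ((1/60)*sqrt(935))*i; poles of order 2, moduli (1/10)*sqrt(110) and (1/10)*sqrt(110).
The radius of convergence is the smallest modulus among the singular points: (1/10)*sqrt(110).
The factor χ**2 + 11*χ/6 + 11/10 splits as (χ - a)(χ - a') with a = (-11/12) - ((1/60)*sqrt(935))*i, a' = (-11/12) + ((1/60)*sqrt(935))*i. At the order-2 pole a set g(χ) = (χ - a)^2*f(χ) = [-5*χ**2/3 - 33*χ/35 + 36/13] / (χ - a')^2.
Order-2 pole: residue = g'(a); g'((-11/12) - ((1/60)*sqrt(935))*i) = ((353844/3182179)*sqrt(935))*i, so the residue is ((353844/3182179)*sqrt(935))*i.
The factor χ**2 + 11*χ/6 + 11/10 splits as (χ - a)(χ - a') with a = (-11/12) + ((1/60)*sqrt(935))*i, a' = (-11/12) - ((1/60)*sqrt(935))*i. At the order-2 pole a set g(χ) = (χ - a)^2*f(χ) = [-5*χ**2/3 - 33*χ/35 + 36/13] / (χ - a')^2.
Order-2 pole: residue = g'(a); g'((-11/12) + ((1/60)*sqrt(935))*i) = -((353844/3182179)*sqrt(935))*i, so the residue is -((353844/3182179)*sqrt(935))*i.
List the singular points by increasing real part (a conjugate pair: the negative imaginary part first).

Radius of convergence at 0: (1/10)*sqrt(110).
At (-11/12) - ((1/60)*sqrt(935))*i: a pole of order 2; residue ((353844/3182179)*sqrt(935))*i.
At (-11/12) + ((1/60)*sqrt(935))*i: a pole of order 2; residue -((353844/3182179)*sqrt(935))*i.


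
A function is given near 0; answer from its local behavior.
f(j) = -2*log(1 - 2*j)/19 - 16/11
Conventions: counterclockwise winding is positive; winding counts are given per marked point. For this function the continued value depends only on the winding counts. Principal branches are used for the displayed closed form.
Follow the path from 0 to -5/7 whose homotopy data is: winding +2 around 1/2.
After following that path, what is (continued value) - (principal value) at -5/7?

Continued minus principal equals -(8/19)*pi*i.

The rational part is single-valued and drops out of the difference; each branch term changes only by its own monodromy.
(-2/19)*log(1 - j/(1/2)): each positive loop around 1/2 adds 2*pi*i to the log, so winding +2 contributes (-2/19)*(2)*2*pi*i = -(8/19)*pi*i.
Summing the contributions at j = -5/7 gives -(8/19)*pi*i.


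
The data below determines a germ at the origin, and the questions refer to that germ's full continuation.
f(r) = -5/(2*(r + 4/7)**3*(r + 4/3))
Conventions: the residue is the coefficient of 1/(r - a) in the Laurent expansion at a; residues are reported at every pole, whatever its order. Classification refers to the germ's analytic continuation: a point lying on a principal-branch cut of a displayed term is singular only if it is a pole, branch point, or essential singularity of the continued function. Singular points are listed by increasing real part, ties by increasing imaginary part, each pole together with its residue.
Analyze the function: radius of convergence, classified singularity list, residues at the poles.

Radius of convergence at 0: 4/7.
At -4/3: a pole of order 1; residue 46305/8192.
At -4/7: a pole of order 3; residue -46305/8192.

Denominator factor (r + 4/7)^3: pole of order 3 at -4/7, modulus 4/7.
Denominator factor (r + 4/3): pole of order 1 at -4/3, modulus 4/3.
The radius of convergence is the smallest modulus among the singular points: 4/7.
At the order-1 pole -4/3 set g(r) = (r - (-4/3))*f(r) = -5/(2*(r + 4/7)**3).
Simple pole: residue = g(a) at a = -4/3, which is 46305/8192.
At the order-3 pole -4/7 set g(r) = (r - (-4/7))^3*f(r) = -5/(2*(r + 4/3)).
Order-3 pole: residue = g''(a)/2; g''(-4/7) = -46305/4096, so the residue is -46305/8192.
List the singular points by increasing real part (a conjugate pair: the negative imaginary part first).


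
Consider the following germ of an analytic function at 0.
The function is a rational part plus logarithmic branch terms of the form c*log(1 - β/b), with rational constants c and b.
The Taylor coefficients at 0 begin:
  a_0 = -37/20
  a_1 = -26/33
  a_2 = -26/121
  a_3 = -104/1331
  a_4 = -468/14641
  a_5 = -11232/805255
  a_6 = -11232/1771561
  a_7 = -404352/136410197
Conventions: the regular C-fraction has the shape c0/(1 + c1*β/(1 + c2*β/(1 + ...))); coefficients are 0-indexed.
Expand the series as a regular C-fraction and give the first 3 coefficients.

The regular C-fraction coefficients are [-37/20, -520/1221, 17/111].

Taylor coefficients (read off): a_0 = -37/20, a_1 = -26/33, a_2 = -26/121.
c0 = a_0 = -37/20. Peel one level at a time: if S = 1 + c*β/S' with S'(0) = 1, then c is the β-coefficient of S and S' = c*β/(S - 1).
S_1 = c0/f = 1 + (-520/1221)*β + (8840/135531)*β^2 + ...; c1 = -520/1221.
S_2 = c1*β/(S_1 - 1) = 1 + (17/111)*β + ...; c2 = 17/111.


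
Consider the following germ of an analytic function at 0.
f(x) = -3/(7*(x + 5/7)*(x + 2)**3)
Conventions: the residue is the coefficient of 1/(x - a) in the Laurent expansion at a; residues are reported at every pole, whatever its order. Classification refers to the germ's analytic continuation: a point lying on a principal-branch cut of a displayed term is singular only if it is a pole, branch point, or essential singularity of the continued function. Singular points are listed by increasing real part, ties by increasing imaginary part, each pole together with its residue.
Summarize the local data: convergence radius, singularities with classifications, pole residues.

Radius of convergence at 0: 5/7.
At -2: a pole of order 3; residue 49/243.
At -5/7: a pole of order 1; residue -49/243.

Denominator factor (x + 2)^3: pole of order 3 at -2, modulus 2.
Denominator factor (x + 5/7): pole of order 1 at -5/7, modulus 5/7.
The radius of convergence is the smallest modulus among the singular points: 5/7.
At the order-3 pole -2 set g(x) = (x - (-2))^3*f(x) = -3/(7*(x + 5/7)).
Order-3 pole: residue = g''(a)/2; g''(-2) = 98/243, so the residue is 49/243.
At the order-1 pole -5/7 set g(x) = (x - (-5/7))*f(x) = -3/(7*(x + 2)**3).
Simple pole: residue = g(a) at a = -5/7, which is -49/243.
List the singular points by increasing real part (a conjugate pair: the negative imaginary part first).


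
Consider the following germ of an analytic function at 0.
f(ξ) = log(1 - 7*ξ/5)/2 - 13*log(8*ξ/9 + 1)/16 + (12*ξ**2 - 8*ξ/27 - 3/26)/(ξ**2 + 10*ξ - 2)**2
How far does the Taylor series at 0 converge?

The radius of convergence is -5 + (3)*sqrt(3).

Denominator factor (ξ**2 + 10*ξ - 2)^2: discriminant 108, real irrational roots -5 + (3)*sqrt(3) and -5 - (3)*sqrt(3); poles of order 2, moduli -5 + (3)*sqrt(3) and 5 + (3)*sqrt(3).
Branch term (1/2)*log(1 - ξ/(5/7)): its argument vanishes at ξ = 5/7, a logarithmic branch point, modulus 5/7.
Branch term (-13/16)*log(1 - ξ/(-9/8)): its argument vanishes at ξ = -9/8, a logarithmic branch point, modulus 9/8.
The radius of convergence is the smallest modulus among the singular points: -5 + (3)*sqrt(3).


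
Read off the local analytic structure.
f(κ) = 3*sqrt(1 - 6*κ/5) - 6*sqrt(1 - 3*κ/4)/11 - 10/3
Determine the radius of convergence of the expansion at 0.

The radius of convergence is 5/6.

Branch term (3)*sqrt(1 - κ/(5/6)): its argument vanishes at κ = 5/6, a square-root branch point, modulus 5/6.
Branch term (-6/11)*sqrt(1 - κ/(4/3)): its argument vanishes at κ = 4/3, a square-root branch point, modulus 4/3.
The radius of convergence is the smallest modulus among the singular points: 5/6.


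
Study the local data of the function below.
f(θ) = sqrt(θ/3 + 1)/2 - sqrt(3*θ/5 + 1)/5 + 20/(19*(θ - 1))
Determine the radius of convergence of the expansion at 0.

The radius of convergence is 1.

Denominator factor (θ - 1): pole of order 1 at 1, modulus 1.
Branch term (1/2)*sqrt(1 - θ/(-3)): its argument vanishes at θ = -3, a square-root branch point, modulus 3.
Branch term (-1/5)*sqrt(1 - θ/(-5/3)): its argument vanishes at θ = -5/3, a square-root branch point, modulus 5/3.
The radius of convergence is the smallest modulus among the singular points: 1.


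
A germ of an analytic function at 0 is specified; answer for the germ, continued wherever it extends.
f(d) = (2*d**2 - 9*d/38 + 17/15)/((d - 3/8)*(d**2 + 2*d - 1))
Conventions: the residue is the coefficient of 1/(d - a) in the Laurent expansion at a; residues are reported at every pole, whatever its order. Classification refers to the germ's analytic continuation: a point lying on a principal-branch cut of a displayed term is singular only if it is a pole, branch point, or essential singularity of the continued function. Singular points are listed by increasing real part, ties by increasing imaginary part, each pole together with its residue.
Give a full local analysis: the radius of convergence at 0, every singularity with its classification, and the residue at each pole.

Radius of convergence at 0: 3/8.
At -1 - sqrt(2): a pole of order 1; residue 14086/1995 - (7571/1995)*sqrt(2).
At 3/8: a pole of order 1; residue -24182/1995.
At -1 + sqrt(2): a pole of order 1; residue 14086/1995 + (7571/1995)*sqrt(2).

Denominator factor (d - 3/8): pole of order 1 at 3/8, modulus 3/8.
Denominator factor (d**2 + 2*d - 1): discriminant 8, real irrational roots -1 + sqrt(2) and -1 - sqrt(2); poles of order 1, moduli -1 + sqrt(2) and 1 + sqrt(2).
The radius of convergence is the smallest modulus among the singular points: 3/8.
The factor d**2 + 2*d - 1 splits as (d - a)(d - a') with a = -1 - sqrt(2), a' = -1 + sqrt(2). At the order-1 pole a set g(d) = (d - a)*f(d) = [(2*d**2 - 9*d/38 + 17/15)/(d - 3/8)] / (d - a').
Simple pole: residue = g(a) at a = -1 - sqrt(2), which is 14086/1995 - (7571/1995)*sqrt(2).
At the order-1 pole 3/8 set g(d) = (d - (3/8))*f(d) = (2*d**2 - 9*d/38 + 17/15)/(d**2 + 2*d - 1).
Simple pole: residue = g(a) at a = 3/8, which is -24182/1995.
The factor d**2 + 2*d - 1 splits as (d - a)(d - a') with a = -1 + sqrt(2), a' = -1 - sqrt(2). At the order-1 pole a set g(d) = (d - a)*f(d) = [(2*d**2 - 9*d/38 + 17/15)/(d - 3/8)] / (d - a').
Simple pole: residue = g(a) at a = -1 + sqrt(2), which is 14086/1995 + (7571/1995)*sqrt(2).
List the singular points by increasing real part (a conjugate pair: the negative imaginary part first).


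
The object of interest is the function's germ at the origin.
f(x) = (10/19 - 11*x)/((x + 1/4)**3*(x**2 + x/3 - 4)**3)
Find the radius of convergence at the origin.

Denominator factor (x + 1/4)^3: pole of order 3 at -1/4, modulus 1/4.
Denominator factor (x**2 + x/3 - 4)^3: discriminant 145/9, real irrational roots -1/6 + (1/6)*sqrt(145) and -1/6 - (1/6)*sqrt(145); poles of order 3, moduli -1/6 + (1/6)*sqrt(145) and 1/6 + (1/6)*sqrt(145).
The radius of convergence is the smallest modulus among the singular points: 1/4.

The radius of convergence is 1/4.


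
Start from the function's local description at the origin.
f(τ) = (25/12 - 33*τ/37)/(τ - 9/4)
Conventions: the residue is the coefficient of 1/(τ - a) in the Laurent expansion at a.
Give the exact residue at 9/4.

At the order-1 pole 9/4 set g(τ) = (τ - (9/4))*f(τ) = 25/12 - 33*τ/37.
Simple pole: residue = g(a) at a = 9/4, which is 17/222.

The residue is 17/222.


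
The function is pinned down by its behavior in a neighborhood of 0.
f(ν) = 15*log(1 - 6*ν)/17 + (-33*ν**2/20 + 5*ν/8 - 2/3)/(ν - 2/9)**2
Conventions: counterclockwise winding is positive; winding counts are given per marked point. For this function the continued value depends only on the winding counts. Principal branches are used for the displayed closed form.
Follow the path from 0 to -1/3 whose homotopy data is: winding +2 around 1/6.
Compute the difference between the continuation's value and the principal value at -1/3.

The rational part is single-valued and drops out of the difference; each branch term changes only by its own monodromy.
(15/17)*log(1 - ν/(1/6)): each positive loop around 1/6 adds 2*pi*i to the log, so winding +2 contributes (15/17)*(2)*2*pi*i = (60/17)*pi*i.
Summing the contributions at ν = -1/3 gives (60/17)*pi*i.

Continued minus principal equals (60/17)*pi*i.


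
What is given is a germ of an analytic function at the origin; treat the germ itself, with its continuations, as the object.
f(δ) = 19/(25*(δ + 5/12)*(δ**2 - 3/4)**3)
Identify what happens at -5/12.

The denominator factor δ + 5/12 vanishes at -5/12 and appears to the power 1; the numerator there equals 19/25, nonzero, and no other factor vanishes.
Hence a pole whose order is the multiplicity, 1.

The point is a pole of order 1.


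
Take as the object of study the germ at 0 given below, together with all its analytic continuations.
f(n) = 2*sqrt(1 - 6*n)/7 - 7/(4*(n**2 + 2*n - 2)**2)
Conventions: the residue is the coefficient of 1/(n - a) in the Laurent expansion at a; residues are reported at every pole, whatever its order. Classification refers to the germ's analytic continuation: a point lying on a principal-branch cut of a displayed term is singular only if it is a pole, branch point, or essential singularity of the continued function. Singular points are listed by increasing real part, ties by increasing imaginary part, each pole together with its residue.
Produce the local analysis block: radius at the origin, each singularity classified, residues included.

Denominator factor (n**2 + 2*n - 2)^2: discriminant 12, real irrational roots -1 + sqrt(3) and -1 - sqrt(3); poles of order 2, moduli -1 + sqrt(3) and 1 + sqrt(3).
Branch term (2/7)*sqrt(1 - n/(1/6)): its argument vanishes at n = 1/6, a square-root branch point, modulus 1/6.
The radius of convergence is the smallest modulus among the singular points: 1/6.
The branch term is analytic at -1 - sqrt(3) and contributes nothing to the residue; only the rational part matters.
The factor n**2 + 2*n - 2 splits as (n - a)(n - a') with a = -1 - sqrt(3), a' = -1 + sqrt(3). At the order-2 pole a set g(n) = (n - a)^2*(rational part) = [-7/4] / (n - a')^2.
Order-2 pole: residue = g'(a); g'(-1 - sqrt(3)) = -(7/144)*sqrt(3), so the residue is -(7/144)*sqrt(3).
The branch term is analytic at -1 + sqrt(3) and contributes nothing to the residue; only the rational part matters.
The factor n**2 + 2*n - 2 splits as (n - a)(n - a') with a = -1 + sqrt(3), a' = -1 - sqrt(3). At the order-2 pole a set g(n) = (n - a)^2*(rational part) = [-7/4] / (n - a')^2.
Order-2 pole: residue = g'(a); g'(-1 + sqrt(3)) = (7/144)*sqrt(3), so the residue is (7/144)*sqrt(3).
List the singular points by increasing real part (a conjugate pair: the negative imaginary part first).

Radius of convergence at 0: 1/6.
At -1 - sqrt(3): a pole of order 2; residue -(7/144)*sqrt(3).
At 1/6: an algebraic (square-root) branch point.
At -1 + sqrt(3): a pole of order 2; residue (7/144)*sqrt(3).


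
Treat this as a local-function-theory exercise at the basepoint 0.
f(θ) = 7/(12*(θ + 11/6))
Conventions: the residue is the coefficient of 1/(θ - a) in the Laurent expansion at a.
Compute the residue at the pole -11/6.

The residue is 7/12.

At the order-1 pole -11/6 set g(θ) = (θ - (-11/6))*f(θ) = 7/12.
Simple pole: residue = g(a) at a = -11/6, which is 7/12.


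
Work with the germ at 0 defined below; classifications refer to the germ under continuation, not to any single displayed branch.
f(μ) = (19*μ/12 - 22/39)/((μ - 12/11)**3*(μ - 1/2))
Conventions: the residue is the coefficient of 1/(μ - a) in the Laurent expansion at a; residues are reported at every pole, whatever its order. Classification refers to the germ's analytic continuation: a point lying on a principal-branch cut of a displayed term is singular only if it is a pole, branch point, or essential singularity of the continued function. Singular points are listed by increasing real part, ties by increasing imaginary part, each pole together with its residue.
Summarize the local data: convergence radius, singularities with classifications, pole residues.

Radius of convergence at 0: 1/2.
At 1/2: a pole of order 1; residue -94501/85683.
At 12/11: a pole of order 3; residue 94501/85683.

Denominator factor (μ - 1/2): pole of order 1 at 1/2, modulus 1/2.
Denominator factor (μ - 12/11)^3: pole of order 3 at 12/11, modulus 12/11.
The radius of convergence is the smallest modulus among the singular points: 1/2.
At the order-1 pole 1/2 set g(μ) = (μ - (1/2))*f(μ) = (19*μ/12 - 22/39)/(μ - 12/11)**3.
Simple pole: residue = g(a) at a = 1/2, which is -94501/85683.
At the order-3 pole 12/11 set g(μ) = (μ - (12/11))^3*f(μ) = (19*μ/12 - 22/39)/(μ - 1/2).
Order-3 pole: residue = g''(a)/2; g''(12/11) = 189002/85683, so the residue is 94501/85683.
List the singular points by increasing real part (a conjugate pair: the negative imaginary part first).


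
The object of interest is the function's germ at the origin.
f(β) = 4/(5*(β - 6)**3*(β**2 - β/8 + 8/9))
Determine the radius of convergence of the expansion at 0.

Denominator factor (β**2 - β/8 + 8/9): discriminant -2039/576, complex-conjugate roots (1/16) + ((1/48)*sqrt(2039))*i and (1/16) - ((1/48)*sqrt(2039))*i; poles of order 1, moduli (2/3)*sqrt(2) and (2/3)*sqrt(2).
Denominator factor (β - 6)^3: pole of order 3 at 6, modulus 6.
The radius of convergence is the smallest modulus among the singular points: (2/3)*sqrt(2).

The radius of convergence is (2/3)*sqrt(2).


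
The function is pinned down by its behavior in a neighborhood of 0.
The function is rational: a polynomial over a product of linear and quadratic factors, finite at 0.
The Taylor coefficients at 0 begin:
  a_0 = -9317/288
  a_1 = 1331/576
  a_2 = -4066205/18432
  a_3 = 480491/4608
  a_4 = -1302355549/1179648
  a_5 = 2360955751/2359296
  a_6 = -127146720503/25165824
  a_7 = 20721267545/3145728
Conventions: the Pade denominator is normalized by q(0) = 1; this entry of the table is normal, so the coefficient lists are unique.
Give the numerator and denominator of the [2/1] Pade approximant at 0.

The Pade approximant has numerator coefficients [-9317/288, -22841291/1759680, -12360753427/56309760]; denominator coefficients [1, 1444/3055].

Taylor coefficients needed (read off): a_0 = -9317/288, a_1 = 1331/576, a_2 = -4066205/18432, a_3 = 480491/4608.
Write the denominator as Q(d) = 1 + q1*d. Requiring Q*f - P = O(d^4) with deg P <= 2 kills the coefficients of d^3..d^3 in Q*f:
  d^3: a_3 + q1*a_2 = 0, i.e. 480491/4608 + (-4066205/18432)*q1 = 0.
Solving this linear system: q1 = 1444/3055.
The numerator is Q*f truncated at degree 2: P0 = a_0 = -9317/288; P1 = a_1 + q1*a_0 = -22841291/1759680; P2 = a_2 + q1*a_1 = -12360753427/56309760.


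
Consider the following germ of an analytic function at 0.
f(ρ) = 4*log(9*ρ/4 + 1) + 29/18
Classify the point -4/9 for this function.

The term (4)*log(1 - ρ/(-4/9)) has argument 1 - -4/9/(-4/9) = 0 at -4/9: a logarithmic (infinitely-sheeted) branch point; the remaining terms are analytic or single-valued there.

The point is a logarithmic branch point.


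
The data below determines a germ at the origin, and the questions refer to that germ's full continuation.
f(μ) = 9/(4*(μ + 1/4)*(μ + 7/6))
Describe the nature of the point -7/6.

The denominator factor μ + 7/6 vanishes at -7/6 and appears to the power 1; the numerator there equals 9/4, nonzero, and no other factor vanishes.
Hence a pole whose order is the multiplicity, 1.

The point is a pole of order 1.


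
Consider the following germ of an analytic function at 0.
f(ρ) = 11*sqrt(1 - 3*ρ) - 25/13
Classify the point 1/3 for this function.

The term (11)*sqrt(1 - ρ/(1/3)) has argument 1 - 1/3/(1/3) = 0 at 1/3: a square-root (algebraic, two-sheeted) branch point; the remaining terms are analytic or single-valued there.

The point is an algebraic (square-root) branch point.


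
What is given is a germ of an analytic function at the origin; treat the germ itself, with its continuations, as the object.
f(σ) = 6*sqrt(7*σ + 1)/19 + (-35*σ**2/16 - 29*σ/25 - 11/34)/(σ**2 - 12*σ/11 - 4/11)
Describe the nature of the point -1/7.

The point is an algebraic (square-root) branch point.

The term (6/19)*sqrt(1 - σ/(-1/7)) has argument 1 - -1/7/(-1/7) = 0 at -1/7: a square-root (algebraic, two-sheeted) branch point; the remaining terms are analytic or single-valued there.


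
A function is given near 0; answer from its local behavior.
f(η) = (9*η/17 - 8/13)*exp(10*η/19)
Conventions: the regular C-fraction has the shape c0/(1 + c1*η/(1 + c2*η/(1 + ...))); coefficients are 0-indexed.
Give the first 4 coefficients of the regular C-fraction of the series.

Taylor coefficients (expand at 0): a_0 = -8/13, a_1 = 863/4199, a_2 = 15430/79781, a_3 = 265450/4547517.
c0 = a_0 = -8/13. Peel one level at a time: if S = 1 + c*η/S' with S'(0) = 1, then c is the η-coefficient of S and S' = c*η/(S - 1).
S_1 = c0/f = 1 + (863/2584)*η + (2843249/6677056)*η^2 + ...; c1 = 863/2584.
S_2 = c1*η/(S_1 - 1) = 1 + (-2843249/2229992)*η + (485171350/806584827)*η^2 + ...; c2 = -2843249/2229992.
S_3 = c2*η/(S_2 - 1) = 1 + (65983303600/139862261559)*η + ...; c3 = 65983303600/139862261559.

The regular C-fraction coefficients are [-8/13, 863/2584, -2843249/2229992, 65983303600/139862261559].


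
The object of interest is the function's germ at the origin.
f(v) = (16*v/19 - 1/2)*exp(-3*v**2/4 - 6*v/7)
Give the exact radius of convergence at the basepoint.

The radius of convergence is infinite.

The factor exp(-3*v**2/4 - 6*v/7) is entire and contributes no finite singular point.
The polynomial part has no poles.
No finite singular points: the Taylor series at 0 converges everywhere.


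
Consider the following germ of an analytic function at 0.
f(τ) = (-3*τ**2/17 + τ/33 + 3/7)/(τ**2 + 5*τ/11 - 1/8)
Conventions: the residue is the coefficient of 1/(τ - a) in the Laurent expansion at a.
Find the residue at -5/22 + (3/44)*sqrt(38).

The factor τ**2 + 5*τ/11 - 1/8 splits as (τ - a)(τ - a') with a = -5/22 + (3/44)*sqrt(38), a' = -5/22 - (3/44)*sqrt(38). At the order-1 pole a set g(τ) = (τ - a)*f(τ) = [-3*τ**2/17 + τ/33 + 3/7] / (τ - a').
Simple pole: residue = g(a) at a = -5/22 + (3/44)*sqrt(38), which is 31/561 + (7753/105336)*sqrt(38).

The residue is 31/561 + (7753/105336)*sqrt(38).


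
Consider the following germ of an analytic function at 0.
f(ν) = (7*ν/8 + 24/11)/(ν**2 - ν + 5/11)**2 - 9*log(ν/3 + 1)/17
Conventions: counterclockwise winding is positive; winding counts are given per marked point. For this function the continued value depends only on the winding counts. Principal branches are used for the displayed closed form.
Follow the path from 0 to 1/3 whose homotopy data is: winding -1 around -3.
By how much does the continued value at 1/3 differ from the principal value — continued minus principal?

The rational part is single-valued and drops out of the difference; each branch term changes only by its own monodromy.
(-9/17)*log(1 - ν/(-3)): each positive loop around -3 adds 2*pi*i to the log, so winding -1 contributes (-9/17)*(-1)*2*pi*i = (18/17)*pi*i.
Summing the contributions at ν = 1/3 gives (18/17)*pi*i.

Continued minus principal equals (18/17)*pi*i.


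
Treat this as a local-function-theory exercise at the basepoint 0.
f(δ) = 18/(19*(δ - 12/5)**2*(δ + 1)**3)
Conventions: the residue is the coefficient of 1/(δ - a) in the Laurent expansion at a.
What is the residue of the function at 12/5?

At the order-2 pole 12/5 set g(δ) = (δ - (12/5))^2*f(δ) = 18/(19*(δ + 1)**3).
Order-2 pole: residue = g'(a); g'(12/5) = -33750/1586899, so the residue is -33750/1586899.

The residue is -33750/1586899.


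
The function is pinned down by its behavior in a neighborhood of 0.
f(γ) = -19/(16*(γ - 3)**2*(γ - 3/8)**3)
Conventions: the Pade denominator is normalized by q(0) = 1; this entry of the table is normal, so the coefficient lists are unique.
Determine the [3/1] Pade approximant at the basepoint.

The Pade approximant has numerator coefficients [608/243, 594472/51759, 5052784/155277, 9273064/155277]; denominator coefficients [1, -3473/852].

Taylor coefficients needed (expand at 0): a_0 = 608/243, a_1 = 15808/729, a_2 = 88160/729, a_3 = 1208704/2187, a_4 = 14781088/6561.
Write the denominator as Q(γ) = 1 + q1*γ. Requiring Q*f - P = O(γ^5) with deg P <= 3 kills the coefficients of γ^4..γ^4 in Q*f:
  γ^4: a_4 + q1*a_3 = 0, i.e. 14781088/6561 + (1208704/2187)*q1 = 0.
Solving this linear system: q1 = -3473/852.
The numerator is Q*f truncated at degree 3: P0 = a_0 = 608/243; P1 = a_1 + q1*a_0 = 594472/51759; P2 = a_2 + q1*a_1 = 5052784/155277; P3 = a_3 + q1*a_2 = 9273064/155277.


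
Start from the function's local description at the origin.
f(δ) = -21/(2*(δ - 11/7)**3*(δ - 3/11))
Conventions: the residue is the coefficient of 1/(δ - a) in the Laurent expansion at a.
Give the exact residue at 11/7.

At the order-3 pole 11/7 set g(δ) = (δ - (11/7))^3*f(δ) = -21/(2*(δ - 3/11)).
Order-3 pole: residue = g''(a)/2; g''(11/7) = -9587193/1000000, so the residue is -9587193/2000000.

The residue is -9587193/2000000.


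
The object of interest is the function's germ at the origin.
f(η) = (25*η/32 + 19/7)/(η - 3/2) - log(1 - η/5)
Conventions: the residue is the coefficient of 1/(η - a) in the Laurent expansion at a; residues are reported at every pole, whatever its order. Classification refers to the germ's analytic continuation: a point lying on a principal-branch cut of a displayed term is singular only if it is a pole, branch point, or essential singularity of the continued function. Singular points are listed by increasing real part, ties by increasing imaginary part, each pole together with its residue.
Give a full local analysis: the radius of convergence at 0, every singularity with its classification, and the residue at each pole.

Radius of convergence at 0: 3/2.
At 3/2: a pole of order 1; residue 1741/448.
At 5: a logarithmic branch point.

Denominator factor (η - 3/2): pole of order 1 at 3/2, modulus 3/2.
Branch term (-1)*log(1 - η/(5)): its argument vanishes at η = 5, a logarithmic branch point, modulus 5.
The radius of convergence is the smallest modulus among the singular points: 3/2.
The branch term is analytic at 3/2 and contributes nothing to the residue; only the rational part matters.
At the order-1 pole 3/2 set g(η) = (η - (3/2))*(rational part) = 25*η/32 + 19/7.
Simple pole: residue = g(a) at a = 3/2, which is 1741/448.
List the singular points by increasing real part (a conjugate pair: the negative imaginary part first).


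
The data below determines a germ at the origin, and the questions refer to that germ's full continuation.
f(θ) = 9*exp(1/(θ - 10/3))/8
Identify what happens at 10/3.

The exponent 1/(θ - (10/3)) has a pole at 10/3, so exp(1/(θ - (10/3))) takes every nonzero value near it: an essential singularity (not a pole of any order).

The point is an essential singularity.


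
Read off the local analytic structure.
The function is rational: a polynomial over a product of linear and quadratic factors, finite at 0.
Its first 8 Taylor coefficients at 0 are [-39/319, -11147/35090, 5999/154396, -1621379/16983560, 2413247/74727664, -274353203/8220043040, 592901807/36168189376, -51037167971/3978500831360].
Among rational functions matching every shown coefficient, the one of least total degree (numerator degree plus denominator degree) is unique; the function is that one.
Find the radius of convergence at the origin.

The radius of convergence is -5/12 + (1/12)*sqrt(553).

No rational of total degree below 3 reproduces all 8 coefficients; solving the [1/2] Pade equations on them gives f(α) = (19*α/15 + 13/29)/(α**2 - 5*α/6 - 11/3), whose expansion matches every shown term.
Denominator factor (α**2 - 5*α/6 - 11/3): discriminant 553/36, real irrational roots 5/12 + (1/12)*sqrt(553) and 5/12 - (1/12)*sqrt(553); poles of order 1, moduli 5/12 + (1/12)*sqrt(553) and -5/12 + (1/12)*sqrt(553).
The radius of convergence is the smallest modulus among the singular points: -5/12 + (1/12)*sqrt(553).


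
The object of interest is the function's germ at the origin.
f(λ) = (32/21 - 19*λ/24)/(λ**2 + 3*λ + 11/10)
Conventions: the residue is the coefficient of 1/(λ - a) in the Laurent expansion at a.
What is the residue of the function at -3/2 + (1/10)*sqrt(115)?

The factor λ**2 + 3*λ + 11/10 splits as (λ - a)(λ - a') with a = -3/2 + (1/10)*sqrt(115), a' = -3/2 - (1/10)*sqrt(115). At the order-1 pole a set g(λ) = (λ - a)*f(λ) = [32/21 - 19*λ/24] / (λ - a').
Simple pole: residue = g(a) at a = -3/2 + (1/10)*sqrt(115), which is -19/48 + (911/7728)*sqrt(115).

The residue is -19/48 + (911/7728)*sqrt(115).


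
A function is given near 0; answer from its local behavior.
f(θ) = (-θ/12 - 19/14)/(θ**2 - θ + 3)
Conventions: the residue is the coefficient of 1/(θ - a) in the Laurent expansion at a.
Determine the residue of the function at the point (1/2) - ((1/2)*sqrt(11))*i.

The factor θ**2 - θ + 3 splits as (θ - a)(θ - a') with a = (1/2) - ((1/2)*sqrt(11))*i, a' = (1/2) + ((1/2)*sqrt(11))*i. At the order-1 pole a set g(θ) = (θ - a)*f(θ) = [-θ/12 - 19/14] / (θ - a').
Simple pole: residue = g(a) at a = (1/2) - ((1/2)*sqrt(11))*i, which is (-1/24) - ((235/1848)*sqrt(11))*i.

The residue is (-1/24) - ((235/1848)*sqrt(11))*i.


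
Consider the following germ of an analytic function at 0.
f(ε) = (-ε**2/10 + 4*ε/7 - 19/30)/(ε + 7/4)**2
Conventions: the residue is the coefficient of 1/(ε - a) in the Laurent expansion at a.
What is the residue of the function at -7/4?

The residue is 129/140.

At the order-2 pole -7/4 set g(ε) = (ε - (-7/4))^2*f(ε) = -ε**2/10 + 4*ε/7 - 19/30.
Order-2 pole: residue = g'(a); g'(-7/4) = 129/140, so the residue is 129/140.


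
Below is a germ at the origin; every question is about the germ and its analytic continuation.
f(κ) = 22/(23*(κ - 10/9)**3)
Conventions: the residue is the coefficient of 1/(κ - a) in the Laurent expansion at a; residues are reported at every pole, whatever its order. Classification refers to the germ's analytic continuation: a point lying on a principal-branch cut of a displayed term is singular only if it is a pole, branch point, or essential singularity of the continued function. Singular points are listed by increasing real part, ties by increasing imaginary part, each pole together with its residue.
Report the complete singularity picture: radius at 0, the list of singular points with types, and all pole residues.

Denominator factor (κ - 10/9)^3: pole of order 3 at 10/9, modulus 10/9.
The radius of convergence is the smallest modulus among the singular points: 10/9.
At the order-3 pole 10/9 set g(κ) = (κ - (10/9))^3*f(κ) = 22/23.
Order-3 pole: residue = g''(a)/2; g''(10/9) = 0, so the residue is 0.

Radius of convergence at 0: 10/9.
At 10/9: a pole of order 3; residue 0.


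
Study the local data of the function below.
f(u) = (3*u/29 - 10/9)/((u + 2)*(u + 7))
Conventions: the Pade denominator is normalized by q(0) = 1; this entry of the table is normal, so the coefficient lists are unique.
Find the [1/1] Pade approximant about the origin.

Taylor coefficients needed (expand at 0): a_0 = -5/63, a_1 = 83/1421, a_2 = -2854/89523.
Write the denominator as Q(u) = 1 + q1*u. Requiring Q*f - P = O(u^3) with deg P <= 1 kills the coefficients of u^2..u^2 in Q*f:
  u^2: a_2 + q1*a_1 = 0, i.e. -2854/89523 + (83/1421)*q1 = 0.
Solving this linear system: q1 = 2854/5229.
The numerator is Q*f truncated at degree 1: P0 = a_0 = -5/63; P1 = a_1 + q1*a_0 = 20597/1364769.

The Pade approximant has numerator coefficients [-5/63, 20597/1364769]; denominator coefficients [1, 2854/5229].


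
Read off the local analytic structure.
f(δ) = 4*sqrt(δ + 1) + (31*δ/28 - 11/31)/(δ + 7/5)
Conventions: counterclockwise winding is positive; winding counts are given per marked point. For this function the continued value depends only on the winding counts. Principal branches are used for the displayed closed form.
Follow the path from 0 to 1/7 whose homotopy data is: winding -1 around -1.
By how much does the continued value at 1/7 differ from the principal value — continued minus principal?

The rational part is single-valued and drops out of the difference; each branch term changes only by its own monodromy.
(4)*sqrt(1 - δ/(-1)): winding -1 is odd, the square root flips sign, contributing -2*(4)*sqrt(1 - (1/7)/(-1)) = -2*(4)*sqrt(8/7) = -(16/7)*sqrt(14).
Summing the contributions at δ = 1/7 gives -(16/7)*sqrt(14).

Continued minus principal equals -(16/7)*sqrt(14).


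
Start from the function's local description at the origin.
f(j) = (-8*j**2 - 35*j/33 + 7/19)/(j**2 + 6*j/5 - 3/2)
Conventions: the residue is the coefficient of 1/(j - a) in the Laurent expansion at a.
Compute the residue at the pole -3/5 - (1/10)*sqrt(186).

The residue is 1409/330 + (14591/32395)*sqrt(186).

The factor j**2 + 6*j/5 - 3/2 splits as (j - a)(j - a') with a = -3/5 - (1/10)*sqrt(186), a' = -3/5 + (1/10)*sqrt(186). At the order-1 pole a set g(j) = (j - a)*f(j) = [-8*j**2 - 35*j/33 + 7/19] / (j - a').
Simple pole: residue = g(a) at a = -3/5 - (1/10)*sqrt(186), which is 1409/330 + (14591/32395)*sqrt(186).


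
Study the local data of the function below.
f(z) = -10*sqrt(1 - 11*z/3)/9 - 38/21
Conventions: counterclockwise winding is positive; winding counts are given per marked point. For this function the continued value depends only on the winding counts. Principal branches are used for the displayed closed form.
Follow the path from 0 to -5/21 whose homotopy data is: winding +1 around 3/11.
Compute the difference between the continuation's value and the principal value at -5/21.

Continued minus principal equals (20/189)*sqrt(826).

The rational part is single-valued and drops out of the difference; each branch term changes only by its own monodromy.
(-10/9)*sqrt(1 - z/(3/11)): winding +1 is odd, the square root flips sign, contributing -2*(-10/9)*sqrt(1 - (-5/21)/(3/11)) = -2*(-10/9)*sqrt(118/63) = (20/189)*sqrt(826).
Summing the contributions at z = -5/21 gives (20/189)*sqrt(826).


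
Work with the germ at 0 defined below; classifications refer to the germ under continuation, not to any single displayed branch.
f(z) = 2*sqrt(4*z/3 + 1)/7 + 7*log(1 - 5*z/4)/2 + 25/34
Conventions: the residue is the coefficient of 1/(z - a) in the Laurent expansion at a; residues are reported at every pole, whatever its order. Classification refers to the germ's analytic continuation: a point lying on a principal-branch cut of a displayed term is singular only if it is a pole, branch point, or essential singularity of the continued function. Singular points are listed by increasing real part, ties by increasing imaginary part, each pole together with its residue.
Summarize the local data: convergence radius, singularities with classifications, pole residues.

Branch term (2/7)*sqrt(1 - z/(-3/4)): its argument vanishes at z = -3/4, a square-root branch point, modulus 3/4.
Branch term (7/2)*log(1 - z/(4/5)): its argument vanishes at z = 4/5, a logarithmic branch point, modulus 4/5.
The radius of convergence is the smallest modulus among the singular points: 3/4.
List the singular points by increasing real part (a conjugate pair: the negative imaginary part first).

Radius of convergence at 0: 3/4.
At -3/4: an algebraic (square-root) branch point.
At 4/5: a logarithmic branch point.


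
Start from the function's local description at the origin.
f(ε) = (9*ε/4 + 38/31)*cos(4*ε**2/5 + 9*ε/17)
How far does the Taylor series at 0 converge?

The radius of convergence is infinite.

The factor cos(4*ε**2/5 + 9*ε/17) is entire and contributes no finite singular point.
The polynomial part has no poles.
No finite singular points: the Taylor series at 0 converges everywhere.


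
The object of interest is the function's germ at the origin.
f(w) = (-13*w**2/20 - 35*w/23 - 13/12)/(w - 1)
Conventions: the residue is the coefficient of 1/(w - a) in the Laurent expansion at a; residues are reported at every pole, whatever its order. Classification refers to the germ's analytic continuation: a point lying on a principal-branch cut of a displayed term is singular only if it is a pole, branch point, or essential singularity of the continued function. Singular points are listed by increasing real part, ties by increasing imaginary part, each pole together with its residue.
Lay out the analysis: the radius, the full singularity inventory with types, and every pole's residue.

Radius of convergence at 0: 1.
At 1: a pole of order 1; residue -1123/345.

Denominator factor (w - 1): pole of order 1 at 1, modulus 1.
The radius of convergence is the smallest modulus among the singular points: 1.
At the order-1 pole 1 set g(w) = (w - (1))*f(w) = -13*w**2/20 - 35*w/23 - 13/12.
Simple pole: residue = g(a) at a = 1, which is -1123/345.


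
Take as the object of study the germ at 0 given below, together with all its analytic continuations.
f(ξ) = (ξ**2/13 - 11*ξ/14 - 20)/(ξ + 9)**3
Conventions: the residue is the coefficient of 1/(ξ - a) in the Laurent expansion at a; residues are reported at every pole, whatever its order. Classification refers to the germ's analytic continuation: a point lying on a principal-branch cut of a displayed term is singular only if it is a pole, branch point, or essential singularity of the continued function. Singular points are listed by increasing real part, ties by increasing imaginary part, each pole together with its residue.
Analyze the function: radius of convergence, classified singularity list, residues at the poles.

Radius of convergence at 0: 9.
At -9: a pole of order 3; residue 1/13.

Denominator factor (ξ + 9)^3: pole of order 3 at -9, modulus 9.
The radius of convergence is the smallest modulus among the singular points: 9.
At the order-3 pole -9 set g(ξ) = (ξ - (-9))^3*f(ξ) = ξ**2/13 - 11*ξ/14 - 20.
Order-3 pole: residue = g''(a)/2; g''(-9) = 2/13, so the residue is 1/13.


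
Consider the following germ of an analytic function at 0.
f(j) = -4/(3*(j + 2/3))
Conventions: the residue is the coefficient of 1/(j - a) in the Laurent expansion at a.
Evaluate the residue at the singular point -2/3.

At the order-1 pole -2/3 set g(j) = (j - (-2/3))*f(j) = -4/3.
Simple pole: residue = g(a) at a = -2/3, which is -4/3.

The residue is -4/3.
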